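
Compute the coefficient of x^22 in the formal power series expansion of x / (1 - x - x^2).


Let f(x) = sum_{k>=0} a_k x^k. Multiplying f(x) * (1 - x - x^2) = x and matching coefficients gives a_0 = 0, a_1 = 1, and a_k = a_{k-1} + a_{k-2} for k >= 2. These are the Fibonacci numbers F_k.
Iterating from F_0 = 0, F_1 = 1:
F_0=0, F_1=1, F_2=1, F_3=2, F_4=3, F_5=5, F_6=8, F_7=13, F_8=21, F_9=34, ...
F_22 = 17711.

17711


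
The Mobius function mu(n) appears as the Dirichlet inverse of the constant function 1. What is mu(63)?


63 has a squared prime factor, so mu(63) = 0.
Factorization reveals a repeated prime.

0


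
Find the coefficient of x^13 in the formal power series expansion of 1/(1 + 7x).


Write 1/(1 + c x) = 1/(1 - (-c) x) and apply the geometric-series identity
1/(1 - y) = sum_{k>=0} y^k to get 1/(1 + c x) = sum_{k>=0} (-c)^k x^k.
So the coefficient of x^k is (-c)^k = (-1)^k * c^k.
Here c = 7 and k = 13:
(-7)^13 = -1 * 96889010407 = -96889010407

-96889010407


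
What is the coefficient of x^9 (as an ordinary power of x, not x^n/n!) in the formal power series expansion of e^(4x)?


The exponential series is e^y = sum_{k>=0} y^k / k!. Substituting y = 4x gives
e^(4x) = sum_{k>=0} 4^k x^k / k!.
So the coefficient of x^n is a^n/n! with a = 4, n = 9:
4^9 / 9! = 262144/362880 = 2048/2835

2048/2835


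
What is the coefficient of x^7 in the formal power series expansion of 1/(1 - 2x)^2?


The general identity 1/(1 - c x)^r = sum_{k>=0} c^k C(k + r - 1, r - 1) x^k follows by substituting y = c x into 1/(1 - y)^r = sum_{k>=0} C(k + r - 1, r - 1) y^k.
For c = 2, r = 2, k = 7:
2^7 * C(8, 1) = 128 * 8 = 1024.

1024


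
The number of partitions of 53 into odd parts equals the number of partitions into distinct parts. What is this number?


Computing partitions of 53 into odd parts (1, 3, 5, ...):
Using the generating function prod_{k>=0} 1/(1-x^(2k+1)),
the count is 5120

5120


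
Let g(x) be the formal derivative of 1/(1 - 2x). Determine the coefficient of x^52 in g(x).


Differentiate termwise: d/dx sum_{k>=0} 2^k x^k = sum_{k>=1} k 2^k x^(k-1) = sum_{j>=0} (j+1) 2^(j+1) x^j.
Equivalently, d/dx [1/(1 - 2x)] = 2/(1 - 2x)^2.
For j = 52: 53 * 2^53 = 53 * 9007199254740992 = 477381560501272576.

477381560501272576


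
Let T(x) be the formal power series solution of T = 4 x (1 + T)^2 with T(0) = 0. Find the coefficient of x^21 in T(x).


Apply the Lagrange inversion formula: if T = 4 x * phi(T) with phi(t) = (1 + t)^2, then [x^n] T = 4^n * (1/n) [t^(n-1)] phi(t)^n = 4^n * (1/n) [t^(n-1)] (1 + t)^(2n) = 4^n * (1/n) C(2n, n-1).
Using the identity C(2n, n-1) = C(2n, n) * n / (n+1), the unscaled factor equals C(2n, n) / (n+1) = C_n, the n-th Catalan number.
For n = 21: C_21 = C(42, 21) / 22 = 538257874440/22 = 24466267020.
With the 4^21 = 4398046511104 factor, the coefficient is 4398046511104 * 24466267020 = 107603780307049858990080.

107603780307049858990080


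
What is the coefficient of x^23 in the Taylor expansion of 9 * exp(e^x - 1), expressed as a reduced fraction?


exp(e^x - 1) = sum_{k>=0} Bell_k x^k / k!, where Bell_k is the k-th Bell number.
So the coefficient of x^23 is 9 * Bell_23 / 23!.
Computing: Bell_23 = 44152005855084346 and 23! = 25852016738884976640000, giving
9 * 44152005855084346/25852016738884976640000 = 22076002927542173/1436223152160276480000.

22076002927542173/1436223152160276480000


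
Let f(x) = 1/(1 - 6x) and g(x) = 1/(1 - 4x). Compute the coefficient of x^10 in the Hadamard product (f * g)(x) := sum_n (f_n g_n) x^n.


f has coefficients f_k = 6^k and g has coefficients g_k = 4^k, so the Hadamard product has coefficient (f*g)_k = 6^k * 4^k = 24^k.
For k = 10: 24^10 = 63403380965376.

63403380965376


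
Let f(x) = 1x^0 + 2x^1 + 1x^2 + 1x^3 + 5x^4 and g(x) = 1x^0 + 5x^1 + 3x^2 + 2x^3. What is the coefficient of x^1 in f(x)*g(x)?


Cauchy product at x^1:
1*5 + 2*1
= 7

7


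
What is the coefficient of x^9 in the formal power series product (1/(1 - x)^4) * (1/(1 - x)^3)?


Combine the factors: (1/(1 - x)^4) * (1/(1 - x)^3) = 1/(1 - x)^7.
Then use 1/(1 - x)^r = sum_{k>=0} C(k + r - 1, r - 1) x^k with r = 7 and k = 9:
C(15, 6) = 5005.

5005


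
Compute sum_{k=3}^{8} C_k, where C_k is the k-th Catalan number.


C_3 through C_8: 5, 14, 42, 132, 429, 1430
Sum = 5 + 14 + 42 + 132 + 429 + 1430
= 2052

2052


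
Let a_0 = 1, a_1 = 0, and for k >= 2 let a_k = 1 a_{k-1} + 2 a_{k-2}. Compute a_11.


Iterating the recurrence forward:
a_0 = 1
a_1 = 0
a_2 = 1*0 + 2*1 = 2
a_3 = 1*2 + 2*0 = 2
a_4 = 1*2 + 2*2 = 6
a_5 = 1*6 + 2*2 = 10
a_6 = 1*10 + 2*6 = 22
a_7 = 1*22 + 2*10 = 42
a_8 = 1*42 + 2*22 = 86
a_9 = 1*86 + 2*42 = 170
a_10 = 1*170 + 2*86 = 342
a_11 = 1*342 + 2*170 = 682
So a_11 = 682.

682


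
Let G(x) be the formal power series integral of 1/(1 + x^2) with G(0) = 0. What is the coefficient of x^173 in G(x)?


1/(1 + x^2) = sum_{j>=0} (-1)^j x^(2j). Integrating termwise with G(0) = 0:
G(x) = sum_{j>=0} (-1)^j x^(2j+1) / (2j+1) = arctan(x).
Only odd powers are nonzero. For x^173 write 173 = 2*86 + 1, giving
(-1)^86 / 173 = 1/173 = 1/173.

1/173


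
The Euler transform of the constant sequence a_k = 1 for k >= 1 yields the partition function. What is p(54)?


The Euler transform converts the sequence a_k = 1 into the number of integer partitions.
Using the recurrence or dynamic programming:
p(54) = 386155

386155


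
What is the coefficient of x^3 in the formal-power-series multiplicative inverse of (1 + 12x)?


The inverse is 1/(1 + 12x). Apply the geometric identity 1/(1 - y) = sum_{k>=0} y^k with y = -12x:
1/(1 + 12x) = sum_{k>=0} (-12)^k x^k.
So the coefficient of x^3 is (-12)^3 = -1728.

-1728


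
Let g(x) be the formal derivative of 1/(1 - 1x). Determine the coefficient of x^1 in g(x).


Differentiate termwise: d/dx sum_{k>=0} 1^k x^k = sum_{k>=1} k 1^k x^(k-1) = sum_{j>=0} (j+1) 1^(j+1) x^j.
Equivalently, d/dx [1/(1 - 1x)] = 1/(1 - 1x)^2.
For j = 1: 2 * 1^2 = 2 * 1 = 2.

2


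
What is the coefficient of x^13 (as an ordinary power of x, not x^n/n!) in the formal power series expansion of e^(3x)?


The exponential series is e^y = sum_{k>=0} y^k / k!. Substituting y = 3x gives
e^(3x) = sum_{k>=0} 3^k x^k / k!.
So the coefficient of x^n is a^n/n! with a = 3, n = 13:
3^13 / 13! = 1594323/6227020800 = 6561/25625600

6561/25625600


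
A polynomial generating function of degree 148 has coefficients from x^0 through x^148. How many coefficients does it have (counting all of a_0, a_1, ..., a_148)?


A polynomial of degree 148 takes the form a_0 + a_1 x + ... + a_148 x^148.
The number of coefficients is 148 + 1 = 149.

149


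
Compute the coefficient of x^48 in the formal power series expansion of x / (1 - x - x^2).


Let f(x) = sum_{k>=0} a_k x^k. Multiplying f(x) * (1 - x - x^2) = x and matching coefficients gives a_0 = 0, a_1 = 1, and a_k = a_{k-1} + a_{k-2} for k >= 2. These are the Fibonacci numbers F_k.
Iterating from F_0 = 0, F_1 = 1:
F_0=0, F_1=1, F_2=1, F_3=2, F_4=3, F_5=5, F_6=8, F_7=13, F_8=21, F_9=34, ...
F_48 = 4807526976.

4807526976


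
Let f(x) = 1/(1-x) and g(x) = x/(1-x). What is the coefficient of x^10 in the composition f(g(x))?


First simplify the composition: f(g(x)) = 1/(1 - x/(1-x)) = (1-x)/((1-x) - x) = (1-x)/(1-2x).
Now extract the coefficient. Write (1-x)/(1-2x) = 1/(1-2x) - x/(1-2x).
The coefficient of x^n in 1/(1-2x) is 2^n, and in x/(1-2x) is 2^(n-1) (for n >= 1).
So the coefficient of x^10 is 2^10 - 2^9 = 1024 - 512 = 512.

512


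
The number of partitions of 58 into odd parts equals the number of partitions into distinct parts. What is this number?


Computing partitions of 58 into odd parts (1, 3, 5, ...):
Using the generating function prod_{k>=0} 1/(1-x^(2k+1)),
the count is 8808

8808


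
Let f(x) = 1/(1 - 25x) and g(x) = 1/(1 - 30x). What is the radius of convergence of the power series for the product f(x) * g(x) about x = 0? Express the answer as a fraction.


The radius of 1/(1 - 25x) is 1/25 (nearest singularity at x = 1/25), and the radius of 1/(1 - 30x) is 1/30.
The product f(x)*g(x) = 1/((1 - 25x)(1 - 30x)) has singularities at both 1/25 and 1/30, so its radius of convergence is the distance to the nearest one:
min(1/25, 1/30) = 1/30.

1/30


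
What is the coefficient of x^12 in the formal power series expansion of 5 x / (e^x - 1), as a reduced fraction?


The exponential generating function for Bernoulli numbers is
x / (e^x - 1) = sum_{k>=0} B_k x^k / k!.
So the coefficient of x^12 in 5 x / (e^x - 1) is 5 B_12 / 12!.
Computing: B_12 = -691/2730, 12! = 479001600, giving
5 * -691/2730 / 479001600 = -691/261534873600.

-691/261534873600


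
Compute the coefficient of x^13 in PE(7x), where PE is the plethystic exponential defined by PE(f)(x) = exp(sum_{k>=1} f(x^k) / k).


With f(x) = 7x, the exponent is sum_{k>=1} 7 x^k / k = 7 * (-ln(1 - x)). Exponentiating:
PE(7x) = exp(-7 ln(1 - x)) = 1/(1 - x)^7.
By the negative binomial expansion, [x^n] 1/(1 - x)^7 = C(n + 6, 6).
For n = 13: C(19, 6) = 27132.

27132


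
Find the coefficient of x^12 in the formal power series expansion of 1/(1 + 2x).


Write 1/(1 + c x) = 1/(1 - (-c) x) and apply the geometric-series identity
1/(1 - y) = sum_{k>=0} y^k to get 1/(1 + c x) = sum_{k>=0} (-c)^k x^k.
So the coefficient of x^k is (-c)^k = (-1)^k * c^k.
Here c = 2 and k = 12:
(-2)^12 = 1 * 4096 = 4096

4096


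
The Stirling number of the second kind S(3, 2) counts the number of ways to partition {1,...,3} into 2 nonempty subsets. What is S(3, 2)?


Using the explicit formula S(n,k) = (1/k!) sum_{j=0}^{k} (-1)^(k-j) C(k,j) j^n:
S(3, 2) = 3
Equivalently, S(n,k) is n! times the coefficient of x^n in the EGF (e^x - 1)^k / k!.

3


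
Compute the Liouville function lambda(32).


The Liouville function is lambda(k) = (-1)^Omega(k), where Omega(k) counts the prime factors of k with multiplicity.
Factoring: 32 = 2 * 2 * 2 * 2 * 2, so Omega(32) = 5.
lambda(32) = (-1)^5 = -1.

-1


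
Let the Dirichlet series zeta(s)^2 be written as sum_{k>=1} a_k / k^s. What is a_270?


The Dirichlet convolution of the constant function 1 with itself gives (1 * 1)(k) = sum_{d | k} 1 = d(k), the number of positive divisors of k.
Since zeta(s) = sum_{k>=1} 1/k^s, we have zeta(s)^2 = sum_{k>=1} d(k)/k^s, so a_k = d(k).
For k = 270: the divisors are 1, 2, 3, 5, 6, 9, 10, 15, 18, 27, 30, 45, 54, 90, 135, 270.
Count = 16.

16


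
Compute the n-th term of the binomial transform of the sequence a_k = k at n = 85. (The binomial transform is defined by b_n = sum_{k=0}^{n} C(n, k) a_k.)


With a_k = k, b_n = sum_{k=0}^{n} C(n, k) k. Using k * C(n, k) = n * C(n-1, k-1) gives b_n = n * sum_{k>=1} C(n-1, k-1) = n * 2^(n-1).
For n = 85: 85 * 2^84 = 85 * 19342813113834066795298816 = 1644139114675895677600399360.

1644139114675895677600399360


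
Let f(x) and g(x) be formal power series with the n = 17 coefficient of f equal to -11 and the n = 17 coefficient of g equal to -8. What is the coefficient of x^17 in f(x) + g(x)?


Addition of formal power series is termwise.
The coefficient of x^17 in f + g = -11 + -8
= -19

-19


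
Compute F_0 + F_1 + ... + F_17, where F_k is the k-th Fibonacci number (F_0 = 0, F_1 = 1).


Use the identity sum_{k=0}^{N} F_k = F_{N+2} - 1 (which follows from F_{k+2} - F_{k+1} = F_k). Then
sum_{k=0}^{17} F_k = (F_{19} - 1) - (F_{1} - 1) = F_{19} - F_{1}.
Computing: F_{19} = 4181, F_{1} = 1, so
Sum = 4181 - 1 = 4180.

4180


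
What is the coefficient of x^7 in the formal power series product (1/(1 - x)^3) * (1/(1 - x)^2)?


Combine the factors: (1/(1 - x)^3) * (1/(1 - x)^2) = 1/(1 - x)^5.
Then use 1/(1 - x)^r = sum_{k>=0} C(k + r - 1, r - 1) x^k with r = 5 and k = 7:
C(11, 4) = 330.

330


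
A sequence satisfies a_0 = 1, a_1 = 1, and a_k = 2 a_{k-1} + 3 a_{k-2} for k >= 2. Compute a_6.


The characteristic equation is t^2 - 2 t - 3 = 0, with roots r_1 = 3 and r_2 = -1 (so c_1 = r_1 + r_2, c_2 = -r_1 r_2 as required).
One can use the closed form a_n = A r_1^n + B r_2^n, but direct iteration is more reliable:
a_0 = 1, a_1 = 1, a_2 = 5, a_3 = 13, a_4 = 41, a_5 = 121, a_6 = 365.
So a_6 = 365.

365


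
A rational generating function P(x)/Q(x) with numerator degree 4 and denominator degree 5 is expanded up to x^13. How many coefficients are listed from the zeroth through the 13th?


Expanding up to x^13 gives the coefficients for x^0, x^1, ..., x^13.
That is 13 + 1 = 14 coefficients in total.

14


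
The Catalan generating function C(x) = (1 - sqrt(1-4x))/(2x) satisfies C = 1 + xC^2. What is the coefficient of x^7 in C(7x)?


Substituting x -> 7x scales the n-th coefficient by 7^n, so [x^7] C(7x) = 7^7 * C_7.
C_7 = C(2*7, 7)/(8) = 3432/8 = 429.
So 7^7 * 429 = 823543 * 429 = 353299947.

353299947


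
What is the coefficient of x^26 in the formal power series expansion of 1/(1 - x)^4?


The negative binomial / multiset identity is
1/(1 - x)^r = sum_{k>=0} C(k + r - 1, r - 1) x^k.
Here r = 4 and k = 26, so the coefficient is
C(26 + 3, 3) = C(29, 3)
= 3654

3654


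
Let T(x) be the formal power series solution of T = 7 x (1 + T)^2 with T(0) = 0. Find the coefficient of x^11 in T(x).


Apply the Lagrange inversion formula: if T = 7 x * phi(T) with phi(t) = (1 + t)^2, then [x^n] T = 7^n * (1/n) [t^(n-1)] phi(t)^n = 7^n * (1/n) [t^(n-1)] (1 + t)^(2n) = 7^n * (1/n) C(2n, n-1).
Using the identity C(2n, n-1) = C(2n, n) * n / (n+1), the unscaled factor equals C(2n, n) / (n+1) = C_n, the n-th Catalan number.
For n = 11: C_11 = C(22, 11) / 12 = 705432/12 = 58786.
With the 7^11 = 1977326743 factor, the coefficient is 1977326743 * 58786 = 116239129913998.

116239129913998


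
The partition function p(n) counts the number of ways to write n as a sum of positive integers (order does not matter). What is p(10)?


Using the generating function prod_{k>=1} 1/(1-x^k), we compute p(10).
By dynamic programming over parts 1 through 10:
p(10) = 42

42


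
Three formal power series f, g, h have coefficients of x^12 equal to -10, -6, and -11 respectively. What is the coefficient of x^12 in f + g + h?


Series addition is componentwise:
-10 + -6 + -11
= -27

-27


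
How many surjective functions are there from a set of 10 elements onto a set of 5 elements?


By inclusion-exclusion on which target elements are missed, the number of surjections from an n-set onto a k-set is
surj(n, k) = sum_{j=0}^{k} (-1)^j C(k, j) (k - j)^n.
Equivalently surj(n, k) = k! * S(n, k), where S(n, k) is the Stirling number of the second kind.
For n = 10, k = 5:
S(10, 5) = 42525, so
surj = 5! * 42525 = 120 * 42525 = 5103000.

5103000


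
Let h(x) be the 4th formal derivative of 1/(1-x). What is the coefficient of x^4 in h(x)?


Differentiating 4 times: d^4/dx^4 [1/(1-x)] = 4!/(1-x)^5.
The expansion 1/(1-x)^5 = sum_{k>=0} C(k+4, 4) x^k, so the coefficient of x^n in 4!/(1-x)^5 is 4! * C(n+4, 4).
For n = 4: 24 * C(8, 4) = 24 * 70 = 1680

1680


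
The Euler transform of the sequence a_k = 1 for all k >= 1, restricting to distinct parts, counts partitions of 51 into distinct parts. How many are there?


Partitions of 51 into distinct parts can be computed via generating function.
Product (1+x)(1+x^2)(1+x^3)...
The coefficient of x^51 = 4097

4097


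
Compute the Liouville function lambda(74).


The Liouville function is lambda(k) = (-1)^Omega(k), where Omega(k) counts the prime factors of k with multiplicity.
Factoring: 74 = 2 * 37, so Omega(74) = 2.
lambda(74) = (-1)^2 = 1.

1


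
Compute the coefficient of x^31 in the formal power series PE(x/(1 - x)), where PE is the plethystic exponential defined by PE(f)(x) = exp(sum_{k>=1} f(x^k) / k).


For f(x) = x/(1 - x) we have
sum_{k>=1} f(x^k) / k = sum_{k>=1} (1/k) * x^k / (1 - x^k) = sum_{k, m >= 1} x^(k m) / k,
which after exponentiating simplifies to
PE(x/(1 - x)) = prod_{k>=1} 1 / (1 - x^k).
This is the generating function for the partition function p(n), so the coefficient of x^31 is p(31).
Computing p(31) by dynamic programming over parts 1, 2, ..., 31: p(31) = 6842.

6842


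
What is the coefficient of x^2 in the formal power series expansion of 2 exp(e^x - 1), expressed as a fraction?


exp(e^x - 1) is the exponential generating function for the Bell numbers Bell_k: exp(e^x - 1) = sum_{k>=0} Bell_k x^k / k!.
So the coefficient of x^2 in 2 exp(e^x - 1) is 2 Bell_2 / 2!.
Computing: Bell_2 = 2 and 2! = 2, giving
2 * 2/2 = 2.

2


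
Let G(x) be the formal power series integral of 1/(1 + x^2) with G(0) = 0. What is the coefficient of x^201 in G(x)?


1/(1 + x^2) = sum_{j>=0} (-1)^j x^(2j). Integrating termwise with G(0) = 0:
G(x) = sum_{j>=0} (-1)^j x^(2j+1) / (2j+1) = arctan(x).
Only odd powers are nonzero. For x^201 write 201 = 2*100 + 1, giving
(-1)^100 / 201 = 1/201 = 1/201.

1/201


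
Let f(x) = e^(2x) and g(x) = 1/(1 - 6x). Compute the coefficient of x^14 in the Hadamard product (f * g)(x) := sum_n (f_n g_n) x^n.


Expanding: f_k = 2^k/k! (from e^(2x)) and g_k = 6^k (from 1/(1 - 6x)). So the Hadamard coefficient (f * g)_k = 2^k 6^k / k! = (12)^k / k!.
For k = 14: 12^14/14! = 1283918464548864/87178291200 = 2579890176/175175.

2579890176/175175


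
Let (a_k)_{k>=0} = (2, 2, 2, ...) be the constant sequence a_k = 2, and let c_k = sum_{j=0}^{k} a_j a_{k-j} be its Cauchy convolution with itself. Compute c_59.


Since a_j = 2 for all j >= 0, the convolution sum becomes
c_k = sum_{j=0}^{k} 2 * 2 = 4 * (k + 1).
Equivalently, the generating function of (a_k) is 2/(1 - x) and its square is 4/(1 - x)^2 = sum_{k>=0} 4(k + 1) x^k.
For k = 59: 4 * 60 = 240.

240


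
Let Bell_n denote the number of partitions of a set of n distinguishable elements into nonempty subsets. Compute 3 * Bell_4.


Bell_4 can be computed from the Bell triangle or from Dobinski's identity Bell_n = (1/e) * sum_{k>=0} k^n / k!.
Computing Bell_4 = 15.
Then 3 * 15 = 45.

45


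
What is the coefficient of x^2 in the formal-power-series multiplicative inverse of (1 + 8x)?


The inverse is 1/(1 + 8x). Apply the geometric identity 1/(1 - y) = sum_{k>=0} y^k with y = -8x:
1/(1 + 8x) = sum_{k>=0} (-8)^k x^k.
So the coefficient of x^2 is (-8)^2 = 64.

64


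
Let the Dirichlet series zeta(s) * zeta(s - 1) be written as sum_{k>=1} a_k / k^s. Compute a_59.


Convolution gives a_k = sum_{d | k} d * 1 = sum_{d | k} d = sigma(k), the sum of positive divisors of k.
For k = 59, the divisors are 1, 59, so
sigma(59) = 1 + 59 = 60.

60


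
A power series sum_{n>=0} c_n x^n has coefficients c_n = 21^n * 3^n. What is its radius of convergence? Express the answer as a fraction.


By the root test (Cauchy-Hadamard), the radius is R = 1 / limsup_n |c_n|^(1/n).
Here |c_n|^(1/n) = (21^n * 3^n)^(1/n) = 21 * 3 = 63 for all n.
So R = 1/63 = 1/63.

1/63


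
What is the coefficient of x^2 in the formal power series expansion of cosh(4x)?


The Maclaurin series is cosh(t) = sum_{m>=0} t^(2m) / (2m)!, so substituting t = 4x, only even powers of x are nonzero, with coefficient of x^(2m) equal to 4^(2m) / (2m)!.
For x^2 the coefficient is 4^2/2! = 16/2 = 8.

8


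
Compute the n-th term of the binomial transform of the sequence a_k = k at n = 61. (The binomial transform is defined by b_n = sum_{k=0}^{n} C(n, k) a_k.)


With a_k = k, b_n = sum_{k=0}^{n} C(n, k) k. Using k * C(n, k) = n * C(n-1, k-1) gives b_n = n * sum_{k>=1} C(n-1, k-1) = n * 2^(n-1).
For n = 61: 61 * 2^60 = 61 * 1152921504606846976 = 70328211781017665536.

70328211781017665536


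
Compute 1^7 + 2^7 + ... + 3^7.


This power sum has a closed form given by Faulhaber's formula
sum_{k=1}^{m} k^p = (1 / (p + 1)) * sum_{j=0}^{p} C(p + 1, j) B_j m^(p + 1 - j),
but for small m direct computation is fastest:
1 + 128 + 2187 = 2316.

2316


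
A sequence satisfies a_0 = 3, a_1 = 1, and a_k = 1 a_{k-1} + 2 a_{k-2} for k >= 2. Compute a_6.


The characteristic equation is t^2 - 1 t - 2 = 0, with roots r_1 = 2 and r_2 = -1 (so c_1 = r_1 + r_2, c_2 = -r_1 r_2 as required).
One can use the closed form a_n = A r_1^n + B r_2^n, but direct iteration is more reliable:
a_0 = 3, a_1 = 1, a_2 = 7, a_3 = 9, a_4 = 23, a_5 = 41, a_6 = 87.
So a_6 = 87.

87


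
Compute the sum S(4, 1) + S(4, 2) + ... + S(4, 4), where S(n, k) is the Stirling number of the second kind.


By definition, S(n, k) counts partitions of an n-set into exactly k nonempty blocks.
Computing row n = 4 for k = 1..4:
S(4, k): 1, 7, 6, 1
Sum = 15. (This equals Bell_4 since the sum runs over all k.)

15


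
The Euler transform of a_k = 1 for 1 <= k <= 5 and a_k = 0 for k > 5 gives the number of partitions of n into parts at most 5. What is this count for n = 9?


Partitions of 9 into parts at most 5:
Using generating function (1-x)^(-1)(1-x^2)^(-1)...(1-x^5)^(-1),
the coefficient of x^9 = 23

23


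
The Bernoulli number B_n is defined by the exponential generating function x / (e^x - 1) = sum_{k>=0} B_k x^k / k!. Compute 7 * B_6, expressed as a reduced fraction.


Bernoulli numbers can also be computed recursively via B_0 = 1 and sum_{j=0}^{m} C(m+1, j) B_j = 0 for m >= 1. Odd-index Bernoulli numbers vanish for k >= 3.
Computing B_6 = 1/42, so 7 * B_6 = 7 * 1/42 = 1/6.

1/6


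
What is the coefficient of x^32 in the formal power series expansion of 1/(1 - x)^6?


The negative binomial / multiset identity is
1/(1 - x)^r = sum_{k>=0} C(k + r - 1, r - 1) x^k.
Here r = 6 and k = 32, so the coefficient is
C(32 + 5, 5) = C(37, 5)
= 435897

435897


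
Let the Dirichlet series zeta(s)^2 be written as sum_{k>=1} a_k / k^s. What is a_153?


The Dirichlet convolution of the constant function 1 with itself gives (1 * 1)(k) = sum_{d | k} 1 = d(k), the number of positive divisors of k.
Since zeta(s) = sum_{k>=1} 1/k^s, we have zeta(s)^2 = sum_{k>=1} d(k)/k^s, so a_k = d(k).
For k = 153: the divisors are 1, 3, 9, 17, 51, 153.
Count = 6.

6


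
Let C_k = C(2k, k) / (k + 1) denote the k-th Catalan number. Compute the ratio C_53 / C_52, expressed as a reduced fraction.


Using C_k = (2k)! / (k! (k+1)!), the ratio C_{k+1}/C_k simplifies to
C_{k+1}/C_k = [(2k+2)! / ((k+1)! (k+2)!)] * [k! (k+1)! / (2k)!]
 = (2k+2)(2k+1) / ((k+1)(k+2)) = 2(2k+1) / (k+2).
For k = 52: 2(2*52 + 1) / (52 + 2) = 210/54 = 35/9.

35/9


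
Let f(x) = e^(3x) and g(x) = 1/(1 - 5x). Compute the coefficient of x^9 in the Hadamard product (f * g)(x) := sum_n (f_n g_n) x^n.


Expanding: f_k = 3^k/k! (from e^(3x)) and g_k = 5^k (from 1/(1 - 5x)). So the Hadamard coefficient (f * g)_k = 3^k 5^k / k! = (15)^k / k!.
For k = 9: 15^9/9! = 38443359375/362880 = 94921875/896.

94921875/896


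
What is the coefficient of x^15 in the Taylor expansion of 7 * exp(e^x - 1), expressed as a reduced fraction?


exp(e^x - 1) = sum_{k>=0} Bell_k x^k / k!, where Bell_k is the k-th Bell number.
So the coefficient of x^15 is 7 * Bell_15 / 15!.
Computing: Bell_15 = 1382958545 and 15! = 1307674368000, giving
7 * 1382958545/1307674368000 = 276591709/37362124800.

276591709/37362124800


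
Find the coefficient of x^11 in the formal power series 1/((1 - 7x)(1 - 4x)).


By partial fractions or Cauchy convolution:
The coefficient equals sum_{k=0}^{11} 7^k * 4^(11-k).
= 4608169995

4608169995


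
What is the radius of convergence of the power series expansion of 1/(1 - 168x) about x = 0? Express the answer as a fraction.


Expanding 1/(1 - 168x) = sum_{k>=0} 168^k x^k, the series converges when |168x| < 1, i.e., |x| < 1/168.
So the radius of convergence is 1/168 = 1/168.

1/168


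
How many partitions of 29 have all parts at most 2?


Using the generating function (1-x)^(-1)(1-x^2)^(-1),
the coefficient of x^29 counts these restricted partitions.
Result = 15

15


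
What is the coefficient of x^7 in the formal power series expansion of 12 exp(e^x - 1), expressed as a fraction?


exp(e^x - 1) is the exponential generating function for the Bell numbers Bell_k: exp(e^x - 1) = sum_{k>=0} Bell_k x^k / k!.
So the coefficient of x^7 in 12 exp(e^x - 1) is 12 Bell_7 / 7!.
Computing: Bell_7 = 877 and 7! = 5040, giving
12 * 877/5040 = 877/420.

877/420


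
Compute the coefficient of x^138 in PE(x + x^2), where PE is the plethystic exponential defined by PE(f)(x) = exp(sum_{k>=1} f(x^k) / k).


With f(x) = x + x^2, the exponent is sum_{k>=1} (x^k + x^(2k)) / k = -ln(1 - x) - ln(1 - x^2). Exponentiating:
PE(x + x^2) = 1 / ((1 - x)(1 - x^2)).
This is the generating function for partitions of n into parts of size 1 or 2. The number of 2's can be any j in 0..69, and the rest are 1's, so
[x^138] = floor(138/2) + 1 = 70.

70


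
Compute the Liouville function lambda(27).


The Liouville function is lambda(k) = (-1)^Omega(k), where Omega(k) counts the prime factors of k with multiplicity.
Factoring: 27 = 3 * 3 * 3, so Omega(27) = 3.
lambda(27) = (-1)^3 = -1.

-1


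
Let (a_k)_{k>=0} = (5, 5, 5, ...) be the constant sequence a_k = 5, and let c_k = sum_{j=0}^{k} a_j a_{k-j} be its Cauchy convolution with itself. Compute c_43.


Since a_j = 5 for all j >= 0, the convolution sum becomes
c_k = sum_{j=0}^{k} 5 * 5 = 25 * (k + 1).
Equivalently, the generating function of (a_k) is 5/(1 - x) and its square is 25/(1 - x)^2 = sum_{k>=0} 25(k + 1) x^k.
For k = 43: 25 * 44 = 1100.

1100


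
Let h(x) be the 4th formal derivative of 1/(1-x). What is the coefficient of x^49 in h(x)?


Differentiating 4 times: d^4/dx^4 [1/(1-x)] = 4!/(1-x)^5.
The expansion 1/(1-x)^5 = sum_{k>=0} C(k+4, 4) x^k, so the coefficient of x^n in 4!/(1-x)^5 is 4! * C(n+4, 4).
For n = 49: 24 * C(53, 4) = 24 * 292825 = 7027800

7027800


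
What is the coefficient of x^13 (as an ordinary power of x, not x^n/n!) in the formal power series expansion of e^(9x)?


The exponential series is e^y = sum_{k>=0} y^k / k!. Substituting y = 9x gives
e^(9x) = sum_{k>=0} 9^k x^k / k!.
So the coefficient of x^n is a^n/n! with a = 9, n = 13:
9^13 / 13! = 2541865828329/6227020800 = 10460353203/25625600

10460353203/25625600


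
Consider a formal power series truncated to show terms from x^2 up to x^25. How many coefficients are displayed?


From x^2 to x^25 inclusive, the count is 25 - 2 + 1 = 24.

24


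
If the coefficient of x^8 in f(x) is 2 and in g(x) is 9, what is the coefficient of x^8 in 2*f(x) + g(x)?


Scalar multiplication scales coefficients: 2 * 2 = 4.
Then add the g coefficient: 4 + 9
= 13

13


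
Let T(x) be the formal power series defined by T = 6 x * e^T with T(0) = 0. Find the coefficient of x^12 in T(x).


Apply the Lagrange inversion formula: if T = 6 x * phi(T) with phi(t) = e^t, then
[x^n] T = 6^n * (1/n) [t^(n-1)] phi(t)^n = 6^n * (1/n) [t^(n-1)] e^(n t) = 6^n * (1/n) * n^(n-1) / (n-1)! = 6^n * n^(n-1) / n!.
When c = 1 this is the Cayley count of rooted labeled trees on n vertices, divided by n!.
For n = 12: 6^12 * 12^11 / 12! = 2176782336 * 743008370688/479001600 = 6499837226778624/1925.

6499837226778624/1925


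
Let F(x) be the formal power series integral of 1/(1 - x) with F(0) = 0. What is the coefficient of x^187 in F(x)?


1/(1 - x) = sum_{k>=0} x^k. Integrating termwise and using F(0) = 0 gives
F(x) = sum_{k>=0} x^(k+1) / (k+1) = sum_{m>=1} x^m / m = -ln(1 - x).
So the coefficient of x^187 is 1/187 = 1/187.

1/187


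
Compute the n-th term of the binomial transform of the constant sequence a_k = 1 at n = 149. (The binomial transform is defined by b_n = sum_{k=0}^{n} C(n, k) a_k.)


With a_k = 1 for all k, b_n = sum_{k=0}^{n} C(n, k) = 2^n by the binomial theorem.
For n = 149: 2^149 = 713623846352979940529142984724747568191373312.

713623846352979940529142984724747568191373312


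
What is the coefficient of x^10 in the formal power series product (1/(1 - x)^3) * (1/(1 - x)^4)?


Combine the factors: (1/(1 - x)^3) * (1/(1 - x)^4) = 1/(1 - x)^7.
Then use 1/(1 - x)^r = sum_{k>=0} C(k + r - 1, r - 1) x^k with r = 7 and k = 10:
C(16, 6) = 8008.

8008


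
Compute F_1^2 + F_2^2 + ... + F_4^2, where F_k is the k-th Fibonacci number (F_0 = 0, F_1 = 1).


There is a standard identity sum_{k=0}^{N} F_k^2 = F_N * F_{N+1} (proved inductively from the telescoping relation F_k^2 = F_k F_{k+1} - F_{k-1} F_k). Then
sum_{k=1}^{4} F_k^2 = F_4 F_5 - F_0 F_1.
Computing: F_4 = 3, F_5 = 5, F_0 = 0, F_1 = 1.
Sum = 3 * 5 - 0 * 1 = 15.

15


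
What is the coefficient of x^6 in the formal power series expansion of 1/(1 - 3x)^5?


The general identity 1/(1 - c x)^r = sum_{k>=0} c^k C(k + r - 1, r - 1) x^k follows by substituting y = c x into 1/(1 - y)^r = sum_{k>=0} C(k + r - 1, r - 1) y^k.
For c = 3, r = 5, k = 6:
3^6 * C(10, 4) = 729 * 210 = 153090.

153090


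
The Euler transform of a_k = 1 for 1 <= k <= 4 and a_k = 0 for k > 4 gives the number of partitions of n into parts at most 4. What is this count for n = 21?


Partitions of 21 into parts at most 4:
Using generating function (1-x)^(-1)(1-x^2)^(-1)...(1-x^4)^(-1),
the coefficient of x^21 = 120

120


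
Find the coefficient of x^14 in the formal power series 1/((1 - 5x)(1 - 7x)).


By partial fractions or Cauchy convolution:
The coefficient equals sum_{k=0}^{14} 5^k * 7^(14-k).
= 2358521965909

2358521965909


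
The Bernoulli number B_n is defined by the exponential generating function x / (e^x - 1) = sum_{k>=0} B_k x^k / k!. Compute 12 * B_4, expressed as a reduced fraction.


Bernoulli numbers can also be computed recursively via B_0 = 1 and sum_{j=0}^{m} C(m+1, j) B_j = 0 for m >= 1. Odd-index Bernoulli numbers vanish for k >= 3.
Computing B_4 = -1/30, so 12 * B_4 = 12 * -1/30 = -2/5.

-2/5


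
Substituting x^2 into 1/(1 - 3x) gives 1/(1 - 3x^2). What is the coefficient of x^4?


The coefficient of x^(2m) in 1/(1 - 3x^2) is 3^m.
With n = 4 = 2*2, the coefficient is 3^2 = 9.

9


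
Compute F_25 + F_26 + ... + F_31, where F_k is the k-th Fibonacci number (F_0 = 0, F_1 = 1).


Use the identity sum_{k=0}^{N} F_k = F_{N+2} - 1 (which follows from F_{k+2} - F_{k+1} = F_k). Then
sum_{k=25}^{31} F_k = (F_{33} - 1) - (F_{26} - 1) = F_{33} - F_{26}.
Computing: F_{33} = 3524578, F_{26} = 121393, so
Sum = 3524578 - 121393 = 3403185.

3403185


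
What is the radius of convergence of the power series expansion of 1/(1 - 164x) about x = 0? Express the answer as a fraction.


Expanding 1/(1 - 164x) = sum_{k>=0} 164^k x^k, the series converges when |164x| < 1, i.e., |x| < 1/164.
So the radius of convergence is 1/164 = 1/164.

1/164


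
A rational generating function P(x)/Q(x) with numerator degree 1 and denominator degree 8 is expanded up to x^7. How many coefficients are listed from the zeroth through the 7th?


Expanding up to x^7 gives the coefficients for x^0, x^1, ..., x^7.
That is 7 + 1 = 8 coefficients in total.

8


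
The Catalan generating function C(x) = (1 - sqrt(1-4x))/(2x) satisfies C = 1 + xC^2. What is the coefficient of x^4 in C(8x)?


Substituting x -> 8x scales the n-th coefficient by 8^n, so [x^4] C(8x) = 8^4 * C_4.
C_4 = C(2*4, 4)/(5) = 70/5 = 14.
So 8^4 * 14 = 4096 * 14 = 57344.

57344


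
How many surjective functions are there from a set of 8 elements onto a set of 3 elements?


By inclusion-exclusion on which target elements are missed, the number of surjections from an n-set onto a k-set is
surj(n, k) = sum_{j=0}^{k} (-1)^j C(k, j) (k - j)^n.
Equivalently surj(n, k) = k! * S(n, k), where S(n, k) is the Stirling number of the second kind.
For n = 8, k = 3:
S(8, 3) = 966, so
surj = 3! * 966 = 6 * 966 = 5796.

5796


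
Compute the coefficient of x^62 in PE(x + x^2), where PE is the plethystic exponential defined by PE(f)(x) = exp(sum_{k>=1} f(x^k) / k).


With f(x) = x + x^2, the exponent is sum_{k>=1} (x^k + x^(2k)) / k = -ln(1 - x) - ln(1 - x^2). Exponentiating:
PE(x + x^2) = 1 / ((1 - x)(1 - x^2)).
This is the generating function for partitions of n into parts of size 1 or 2. The number of 2's can be any j in 0..31, and the rest are 1's, so
[x^62] = floor(62/2) + 1 = 32.

32


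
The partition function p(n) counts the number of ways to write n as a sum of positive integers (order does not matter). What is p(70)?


Using the generating function prod_{k>=1} 1/(1-x^k), we compute p(70).
By dynamic programming over parts 1 through 70:
p(70) = 4087968

4087968


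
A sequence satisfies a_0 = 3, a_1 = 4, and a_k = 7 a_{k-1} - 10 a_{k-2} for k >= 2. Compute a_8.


The characteristic equation is t^2 - 7 t + 10 = 0, with roots r_1 = 5 and r_2 = 2 (so c_1 = r_1 + r_2, c_2 = -r_1 r_2 as required).
One can use the closed form a_n = A r_1^n + B r_2^n, but direct iteration is more reliable:
a_0 = 3, a_1 = 4, a_2 = -2, a_3 = -54, a_4 = -358, a_5 = -1966, a_6 = -10182, a_7 = -51614, a_8 = -259478.
So a_8 = -259478.

-259478


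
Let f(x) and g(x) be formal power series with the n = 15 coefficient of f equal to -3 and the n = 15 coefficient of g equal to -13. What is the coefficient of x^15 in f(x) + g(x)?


Addition of formal power series is termwise.
The coefficient of x^15 in f + g = -3 + -13
= -16

-16


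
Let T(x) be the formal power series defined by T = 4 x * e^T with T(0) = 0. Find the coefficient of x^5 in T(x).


Apply the Lagrange inversion formula: if T = 4 x * phi(T) with phi(t) = e^t, then
[x^n] T = 4^n * (1/n) [t^(n-1)] phi(t)^n = 4^n * (1/n) [t^(n-1)] e^(n t) = 4^n * (1/n) * n^(n-1) / (n-1)! = 4^n * n^(n-1) / n!.
When c = 1 this is the Cayley count of rooted labeled trees on n vertices, divided by n!.
For n = 5: 4^5 * 5^4 / 5! = 1024 * 625/120 = 16000/3.

16000/3


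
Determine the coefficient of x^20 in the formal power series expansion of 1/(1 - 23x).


The geometric series identity gives 1/(1 - c x) = sum_{k>=0} c^k x^k, so the coefficient of x^k is c^k.
Here c = 23 and k = 20.
Computing: 23^20 = 1716155831334586342923895201

1716155831334586342923895201


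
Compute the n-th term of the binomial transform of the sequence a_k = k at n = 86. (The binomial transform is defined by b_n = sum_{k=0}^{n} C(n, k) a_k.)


With a_k = k, b_n = sum_{k=0}^{n} C(n, k) k. Using k * C(n, k) = n * C(n-1, k-1) gives b_n = n * sum_{k>=1} C(n-1, k-1) = n * 2^(n-1).
For n = 86: 86 * 2^85 = 86 * 38685626227668133590597632 = 3326963855579459488791396352.

3326963855579459488791396352


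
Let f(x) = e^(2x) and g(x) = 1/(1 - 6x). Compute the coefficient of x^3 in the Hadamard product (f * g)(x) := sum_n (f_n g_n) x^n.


Expanding: f_k = 2^k/k! (from e^(2x)) and g_k = 6^k (from 1/(1 - 6x)). So the Hadamard coefficient (f * g)_k = 2^k 6^k / k! = (12)^k / k!.
For k = 3: 12^3/3! = 1728/6 = 288.

288


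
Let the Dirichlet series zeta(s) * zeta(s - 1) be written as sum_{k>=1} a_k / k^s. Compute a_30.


Convolution gives a_k = sum_{d | k} d * 1 = sum_{d | k} d = sigma(k), the sum of positive divisors of k.
For k = 30, the divisors are 1, 2, 3, 5, 6, 10, 15, 30, so
sigma(30) = 1 + 2 + 3 + 5 + 6 + 10 + 15 + 30 = 72.

72


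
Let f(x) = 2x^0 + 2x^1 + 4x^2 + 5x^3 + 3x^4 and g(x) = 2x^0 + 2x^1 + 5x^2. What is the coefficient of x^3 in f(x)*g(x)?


Cauchy product at x^3:
2*5 + 4*2 + 5*2
= 28

28


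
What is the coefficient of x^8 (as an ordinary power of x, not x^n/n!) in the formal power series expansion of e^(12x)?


The exponential series is e^y = sum_{k>=0} y^k / k!. Substituting y = 12x gives
e^(12x) = sum_{k>=0} 12^k x^k / k!.
So the coefficient of x^n is a^n/n! with a = 12, n = 8:
12^8 / 8! = 429981696/40320 = 373248/35

373248/35


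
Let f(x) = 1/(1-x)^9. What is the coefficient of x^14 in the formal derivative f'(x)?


Differentiate: d/dx [ 1/(1-x)^r ] = r / (1-x)^(r+1).
Here r = 9, so f'(x) = 9 / (1-x)^10.
The expansion of 1/(1-x)^(r+1) has coefficient of x^n equal to C(n+r, r).
So the coefficient of x^14 in f'(x) is
9 * C(23, 9) = 9 * 817190 = 7354710

7354710


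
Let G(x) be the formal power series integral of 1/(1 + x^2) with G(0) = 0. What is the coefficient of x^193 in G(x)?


1/(1 + x^2) = sum_{j>=0} (-1)^j x^(2j). Integrating termwise with G(0) = 0:
G(x) = sum_{j>=0} (-1)^j x^(2j+1) / (2j+1) = arctan(x).
Only odd powers are nonzero. For x^193 write 193 = 2*96 + 1, giving
(-1)^96 / 193 = 1/193 = 1/193.

1/193


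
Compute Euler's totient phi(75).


phi(n) counts integers in [1, n] coprime to n. Using the multiplicative formula phi(n) = n * prod_{p | n} (1 - 1/p):
75 = 3 * 5^2, so
phi(75) = 75 * (1 - 1/3) * (1 - 1/5) = 40.

40


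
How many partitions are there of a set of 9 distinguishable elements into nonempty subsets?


Bell_9 can be computed from the Bell triangle or from Dobinski's identity Bell_n = (1/e) * sum_{k>=0} k^n / k!.
Computing Bell_9 = 21147.

21147


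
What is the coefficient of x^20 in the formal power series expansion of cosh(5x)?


The Maclaurin series is cosh(t) = sum_{m>=0} t^(2m) / (2m)!, so substituting t = 5x, only even powers of x are nonzero, with coefficient of x^(2m) equal to 5^(2m) / (2m)!.
For x^20 the coefficient is 5^20/20! = 95367431640625/2432902008176640000 = 152587890625/3892643213082624.

152587890625/3892643213082624


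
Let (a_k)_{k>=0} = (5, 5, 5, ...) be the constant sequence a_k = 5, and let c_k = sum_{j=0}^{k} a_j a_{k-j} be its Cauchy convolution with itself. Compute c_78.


Since a_j = 5 for all j >= 0, the convolution sum becomes
c_k = sum_{j=0}^{k} 5 * 5 = 25 * (k + 1).
Equivalently, the generating function of (a_k) is 5/(1 - x) and its square is 25/(1 - x)^2 = sum_{k>=0} 25(k + 1) x^k.
For k = 78: 25 * 79 = 1975.

1975


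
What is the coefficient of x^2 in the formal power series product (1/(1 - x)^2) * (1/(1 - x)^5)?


Combine the factors: (1/(1 - x)^2) * (1/(1 - x)^5) = 1/(1 - x)^7.
Then use 1/(1 - x)^r = sum_{k>=0} C(k + r - 1, r - 1) x^k with r = 7 and k = 2:
C(8, 6) = 28.

28


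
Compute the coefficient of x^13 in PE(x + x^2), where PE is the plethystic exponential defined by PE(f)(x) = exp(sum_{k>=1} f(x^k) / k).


With f(x) = x + x^2, the exponent is sum_{k>=1} (x^k + x^(2k)) / k = -ln(1 - x) - ln(1 - x^2). Exponentiating:
PE(x + x^2) = 1 / ((1 - x)(1 - x^2)).
This is the generating function for partitions of n into parts of size 1 or 2. The number of 2's can be any j in 0..6, and the rest are 1's, so
[x^13] = floor(13/2) + 1 = 7.

7


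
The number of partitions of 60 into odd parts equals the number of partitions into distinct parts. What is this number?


Computing partitions of 60 into odd parts (1, 3, 5, ...):
Using the generating function prod_{k>=0} 1/(1-x^(2k+1)),
the count is 10880

10880


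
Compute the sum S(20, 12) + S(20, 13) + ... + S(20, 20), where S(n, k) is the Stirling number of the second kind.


By definition, S(n, k) counts partitions of an n-set into exactly k nonempty blocks.
Computing row n = 20 for k = 12..20:
S(20, k): 411016633391, 61068660380, 6302524580, 452329200, 22350954, 741285, 15675, 190, 1
Sum = 478863255656.

478863255656


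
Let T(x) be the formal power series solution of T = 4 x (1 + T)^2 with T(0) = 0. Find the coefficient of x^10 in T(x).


Apply the Lagrange inversion formula: if T = 4 x * phi(T) with phi(t) = (1 + t)^2, then [x^n] T = 4^n * (1/n) [t^(n-1)] phi(t)^n = 4^n * (1/n) [t^(n-1)] (1 + t)^(2n) = 4^n * (1/n) C(2n, n-1).
Using the identity C(2n, n-1) = C(2n, n) * n / (n+1), the unscaled factor equals C(2n, n) / (n+1) = C_n, the n-th Catalan number.
For n = 10: C_10 = C(20, 10) / 11 = 184756/11 = 16796.
With the 4^10 = 1048576 factor, the coefficient is 1048576 * 16796 = 17611882496.

17611882496


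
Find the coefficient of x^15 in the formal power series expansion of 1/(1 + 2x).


Write 1/(1 + c x) = 1/(1 - (-c) x) and apply the geometric-series identity
1/(1 - y) = sum_{k>=0} y^k to get 1/(1 + c x) = sum_{k>=0} (-c)^k x^k.
So the coefficient of x^k is (-c)^k = (-1)^k * c^k.
Here c = 2 and k = 15:
(-2)^15 = -1 * 32768 = -32768

-32768


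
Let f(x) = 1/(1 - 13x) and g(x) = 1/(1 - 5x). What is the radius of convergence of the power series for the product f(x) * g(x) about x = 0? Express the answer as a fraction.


The radius of 1/(1 - 13x) is 1/13 (nearest singularity at x = 1/13), and the radius of 1/(1 - 5x) is 1/5.
The product f(x)*g(x) = 1/((1 - 13x)(1 - 5x)) has singularities at both 1/13 and 1/5, so its radius of convergence is the distance to the nearest one:
min(1/13, 1/5) = 1/13.

1/13
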